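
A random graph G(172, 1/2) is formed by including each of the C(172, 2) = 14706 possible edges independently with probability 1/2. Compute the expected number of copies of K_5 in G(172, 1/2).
E[# K_5] = C(172, 5) · (1/2)^C(5, 2) = 1183009464 / 2^10 = 147876183/128 = 1155282.6796875

For each 5-subset S of vertices (there are C(172, 5) = 1183009464 such S), let X_S = 1 if S induces a K_5 (all C(5, 2) = 10 edges present). Then P(X_S = 1) = (1/2)^10 = 1/1024. By linearity of expectation, E[# K_5] = C(172, 5) · (1/2)^10 = 1183009464 / 1024 = 147876183/128 = 1155282.6796875.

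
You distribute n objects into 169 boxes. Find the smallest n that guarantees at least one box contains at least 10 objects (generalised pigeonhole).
n = (10 − 1)·169 + 1 = 1522

By the generalised pigeonhole principle, to guarantee some box contains ≥ r objects we need more than (r − 1) · k objects total. Threshold: n = (r − 1) · k + 1. With r = 10 and k = 169: n = 9 · 169 + 1 = 1521 + 1 = 1522. For n = 1521 = 9 · 169, we can put exactly 9 objects in every box, avoiding 10 in any single one — so 1522 is tight.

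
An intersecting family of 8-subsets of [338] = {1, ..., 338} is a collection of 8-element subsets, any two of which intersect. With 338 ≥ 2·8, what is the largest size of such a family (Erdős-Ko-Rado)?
max |F| = C(337, 7) = 91989916924632

The Erdős-Ko-Rado theorem states: for n ≥ 2k, an intersecting family of k-subsets of an n-element set has size at most C(n − 1, k − 1), with equality for 'star' families {A ⊆ [n] : |A| = k, i ∈ A} (fix an element i). For n = 338, k = 8: C(337, 7) = 91989916924632.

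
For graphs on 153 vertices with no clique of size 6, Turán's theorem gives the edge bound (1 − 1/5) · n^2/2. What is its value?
Turán density bound = (4/5) · 153^2/2 = 46818/5 ≈ 9363.6

Turán's theorem: ex(n, K_{r+1}) is achieved by the complete r-partite Turán graph T(n, r) with parts as balanced as possible, and is at most (1 − 1/r) · n^2/2. For r = 5, n = 153: the density bound is (4/5) · 23409/2 = 46818/5 ≈ 9363.6. The integer-valued extremum is e(T(153, 5)) = 9363, which is strictly less than the density bound 46818/5 since 5 ∤ 153 (the parts of T(153, 5) cannot all be equal).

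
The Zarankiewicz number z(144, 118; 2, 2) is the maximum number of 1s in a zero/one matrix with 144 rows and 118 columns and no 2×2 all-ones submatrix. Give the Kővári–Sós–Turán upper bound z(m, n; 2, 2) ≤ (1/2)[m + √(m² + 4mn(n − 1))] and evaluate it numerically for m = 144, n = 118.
z(144, 118; 2, 2) ≤ (1/2)[144 + √(144² + 4·144·118·117)] = (1/2)[144 + √7972992] = 1483.8244

Kővári–Sós–Turán: let r_1, ..., r_144 be the row sums and z = Σ r_i the total number of 1s. Each pair of columns can share at most one row with both entries 1 (else a 2×2 all-ones block appears), so Σ_i C(r_i, 2) ≤ C(118, 2) = 6903. By convexity Σ_i C(r_i, 2) ≥ 144·C(z/144, 2) = z(z − 144)/(2·144), giving z² − 144z − 144·118·117 ≤ 0 and hence z ≤ (1/2)[144 + √(20736 + 4·1988064)] = (1/2)[144 + √7972992] ≈ (1/2)(144 + 2823.6487) = 1483.8244.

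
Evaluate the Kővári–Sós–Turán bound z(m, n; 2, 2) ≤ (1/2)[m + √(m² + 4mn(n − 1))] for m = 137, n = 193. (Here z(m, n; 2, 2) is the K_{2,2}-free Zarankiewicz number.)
z(137, 193; 2, 2) ≤ (1/2)[137 + √(137² + 4·137·193·192)] = (1/2)[137 + √20325457] = 2322.6882

Kővári–Sós–Turán: let r_1, ..., r_137 be the row sums and z = Σ r_i the total number of 1s. Each pair of columns can share at most one row with both entries 1 (else a 2×2 all-ones block appears), so Σ_i C(r_i, 2) ≤ C(193, 2) = 18528. By convexity Σ_i C(r_i, 2) ≥ 137·C(z/137, 2) = z(z − 137)/(2·137), giving z² − 137z − 137·193·192 ≤ 0 and hence z ≤ (1/2)[137 + √(18769 + 4·5076672)] = (1/2)[137 + √20325457] ≈ (1/2)(137 + 4508.3763) = 2322.6882.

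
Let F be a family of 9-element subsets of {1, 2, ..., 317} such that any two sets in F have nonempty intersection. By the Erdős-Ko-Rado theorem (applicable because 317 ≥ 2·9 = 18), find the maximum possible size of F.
max |F| = C(316, 8) = 2255206189975245

The Erdős-Ko-Rado theorem states: for n ≥ 2k, an intersecting family of k-subsets of an n-element set has size at most C(n − 1, k − 1), with equality for 'star' families {A ⊆ [n] : |A| = k, i ∈ A} (fix an element i). For n = 317, k = 9: C(316, 8) = 2255206189975245.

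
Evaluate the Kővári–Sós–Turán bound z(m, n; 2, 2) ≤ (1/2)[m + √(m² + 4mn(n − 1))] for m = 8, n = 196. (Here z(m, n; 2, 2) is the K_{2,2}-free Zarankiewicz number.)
z(8, 196; 2, 2) ≤ (1/2)[8 + √(8² + 4·8·196·195)] = (1/2)[8 + √1223104] = 556.9702

Kővári–Sós–Turán: let r_1, ..., r_8 be the row sums and z = Σ r_i the total number of 1s. Each pair of columns can share at most one row with both entries 1 (else a 2×2 all-ones block appears), so Σ_i C(r_i, 2) ≤ C(196, 2) = 19110. By convexity Σ_i C(r_i, 2) ≥ 8·C(z/8, 2) = z(z − 8)/(2·8), giving z² − 8z − 8·196·195 ≤ 0 and hence z ≤ (1/2)[8 + √(64 + 4·305760)] = (1/2)[8 + √1223104] ≈ (1/2)(8 + 1105.9403) = 556.9702.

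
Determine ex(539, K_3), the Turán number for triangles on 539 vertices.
ex(539, K_3) = ⌊539^2/4⌋ = 72630

Mantel (1907): a triangle-free graph on n vertices has at most ⌊n^2/4⌋ edges, with equality for the complete bipartite graph K_{⌊n/2⌋, ⌈n/2⌉}. For n = 539: ⌊539^2/4⌋ = ⌊290521/4⌋ = 72630. The extremal graph is K_{269, 270}, which has 269·270 = 72630 edges.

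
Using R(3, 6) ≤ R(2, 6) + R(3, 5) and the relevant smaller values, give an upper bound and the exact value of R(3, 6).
R(3, 6) ≤ R(2, 6) + R(3, 5) = 6 + 14 = 20; exact value R(3, 6) = 18.

The Erdős–Szekeres recurrence R(r, s) ≤ R(r−1, s) + R(r, s−1) applied to (r, s) = (3, 6) gives
  R(3, 6) ≤ R(2, 6) + R(3, 5) = 6 + 14 = 20.
(Recall R(2, k) = k and R is symmetric.) The recurrence is not tight here (it gives 20, but the exact value is R(3, 6) = 18); the tight upper bound requires a sharper argument than the simple recurrence, combined with a lower-bound construction on K_{17}.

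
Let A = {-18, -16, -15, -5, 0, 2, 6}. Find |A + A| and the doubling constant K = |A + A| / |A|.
K = |A + A| / |A| = 26/7

Enumerate A + A = {a + b : a, b ∈ A}. With |A| = 7, there are |A|^2 = 49 ordered sum pairs; collecting distinct values, A + A = {-36, -34, -33, -32, -31, -30, -23, -21, -20, -18, -16, -15, -14, -13, -12, -10, -9, -5, -3, 0, 1, 2, 4, 6, 8, 12}, so |A + A| = 26. Thus K = 26/7. For comparison, the minimum possible |A + A| over all 7-element sets is 2·7 − 1 = 13 (so min K = 13/7), attained only by arithmetic progressions.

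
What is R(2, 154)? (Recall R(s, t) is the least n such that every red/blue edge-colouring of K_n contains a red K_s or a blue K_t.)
R(2, 154) = 154

R(2, k) = k for all k ≥ 2: in a 2-colouring of K_k, either some edge is red (a red K_2) or all edges are blue (a blue K_k). And K_{153} coloured all-blue has no blue K_154, so R(2, 154) > 153. Hence R(2, 154) = 154.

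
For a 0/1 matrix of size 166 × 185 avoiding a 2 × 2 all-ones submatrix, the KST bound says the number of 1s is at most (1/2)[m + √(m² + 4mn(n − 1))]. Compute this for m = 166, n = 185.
z(166, 185; 2, 2) ≤ (1/2)[166 + √(166² + 4·166·185·184)] = (1/2)[166 + √22630116] = 2461.5561

Kővári–Sós–Turán: let r_1, ..., r_166 be the row sums and z = Σ r_i the total number of 1s. Each pair of columns can share at most one row with both entries 1 (else a 2×2 all-ones block appears), so Σ_i C(r_i, 2) ≤ C(185, 2) = 17020. By convexity Σ_i C(r_i, 2) ≥ 166·C(z/166, 2) = z(z − 166)/(2·166), giving z² − 166z − 166·185·184 ≤ 0 and hence z ≤ (1/2)[166 + √(27556 + 4·5650640)] = (1/2)[166 + √22630116] ≈ (1/2)(166 + 4757.1121) = 2461.5561.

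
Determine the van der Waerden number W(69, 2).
W(69, 2) = 69 + 1 = 70

A 2-term AP is any pair of integers, so a monochromatic 2-AP exists iff some colour is used at least twice. With 69 colours, the colouring i ↦ i on {1, ..., 69} uses each colour once, avoiding any monochromatic pair, so W(69, 2) > 69. For {1, ..., 70}, pigeonhole forces two integers of the same colour, which form a monochromatic 2-AP. Hence W(69, 2) = 70.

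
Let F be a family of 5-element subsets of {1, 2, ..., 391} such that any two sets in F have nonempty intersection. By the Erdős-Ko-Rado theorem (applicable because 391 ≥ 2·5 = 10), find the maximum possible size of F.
max |F| = C(390, 4) = 949173615

Erdős-Ko-Rado (1961): when n ≥ 2k, max |F| = C(n−1, k−1). The bound is attained by the star {A : i ∈ A} for any fixed i ∈ [n]. Here C(391−1, 5−1) = C(390, 4) = 949173615.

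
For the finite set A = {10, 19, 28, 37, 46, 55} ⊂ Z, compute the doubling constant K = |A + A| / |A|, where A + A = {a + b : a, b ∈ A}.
K = |A + A| / |A| = 11/6

Enumerate A + A = {a + b : a, b ∈ A}. With |A| = 6, there are |A|^2 = 36 ordered sum pairs; collecting distinct values, A + A = {20, 29, 38, 47, 56, 65, 74, 83, 92, 101, 110}, so |A + A| = 11. Thus K = 11/6. Here |A + A| = 2|A| − 1 = 11, the minimum possible — so K = 11/6 is minimal, which holds iff A is an arithmetic progression.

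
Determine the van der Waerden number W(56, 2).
W(56, 2) = 56 + 1 = 57

A 2-term AP is any pair of integers, so a monochromatic 2-AP exists iff some colour is used at least twice. With 56 colours, the colouring i ↦ i on {1, ..., 56} uses each colour once, avoiding any monochromatic pair, so W(56, 2) > 56. For {1, ..., 57}, pigeonhole forces two integers of the same colour, which form a monochromatic 2-AP. Hence W(56, 2) = 57.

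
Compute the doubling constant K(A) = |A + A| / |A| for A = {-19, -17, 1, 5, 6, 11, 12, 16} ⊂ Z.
K = |A + A| / |A| = 32/8 = 4

Enumerate A + A = {a + b : a, b ∈ A}. With |A| = 8, there are |A|^2 = 64 ordered sum pairs; collecting distinct values, A + A = {-38, -36, -34, -18, -16, -14, -13, -12, -11, -8, -7, -6, -5, -3, -1, 2, 6, 7, 10, 11, 12, 13, 16, 17, 18, 21, 22, 23, 24, 27, 28, 32}, so |A + A| = 32. Thus K = 32/8 = 4. For comparison, the minimum possible |A + A| over all 8-element sets is 2·8 − 1 = 15 (so min K = 15/8), attained only by arithmetic progressions.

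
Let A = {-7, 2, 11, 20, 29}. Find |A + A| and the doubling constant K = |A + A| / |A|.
K = |A + A| / |A| = 9/5

Enumerate A + A = {a + b : a, b ∈ A}. With |A| = 5, there are |A|^2 = 25 ordered sum pairs; collecting distinct values, A + A = {-14, -5, 4, 13, 22, 31, 40, 49, 58}, so |A + A| = 9. Thus K = 9/5. Here |A + A| = 2|A| − 1 = 9, the minimum possible — so K = 9/5 is minimal, which holds iff A is an arithmetic progression.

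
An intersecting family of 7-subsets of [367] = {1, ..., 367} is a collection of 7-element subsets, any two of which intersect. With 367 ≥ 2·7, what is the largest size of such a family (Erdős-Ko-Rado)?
max |F| = C(366, 6) = 3203798801203

Erdős-Ko-Rado (1961): when n ≥ 2k, max |F| = C(n−1, k−1). The bound is attained by the star {A : i ∈ A} for any fixed i ∈ [n]. Here C(367−1, 7−1) = C(366, 6) = 3203798801203.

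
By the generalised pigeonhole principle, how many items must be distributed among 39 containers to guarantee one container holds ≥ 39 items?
n = (39 − 1)·39 + 1 = 1483

By the generalised pigeonhole principle, to guarantee some box contains ≥ r objects we need more than (r − 1) · k objects total. Threshold: n = (r − 1) · k + 1. With r = 39 and k = 39: n = 38 · 39 + 1 = 1482 + 1 = 1483. For n = 1482 = 38 · 39, we can put exactly 38 objects in every box, avoiding 39 in any single one — so 1483 is tight.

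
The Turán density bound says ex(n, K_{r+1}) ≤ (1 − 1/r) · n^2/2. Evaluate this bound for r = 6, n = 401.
Turán density bound = (5/6) · 401^2/2 = 804005/12 ≈ 67000.4167

Turán's theorem: ex(n, K_{r+1}) is achieved by the complete r-partite Turán graph T(n, r) with parts as balanced as possible, and is at most (1 − 1/r) · n^2/2. For r = 6, n = 401: the density bound is (5/6) · 160801/2 = 804005/12 ≈ 67000.4167. The integer-valued extremum is e(T(401, 6)) = 67000, which is strictly less than the density bound 804005/12 since 6 ∤ 401 (the parts of T(401, 6) cannot all be equal).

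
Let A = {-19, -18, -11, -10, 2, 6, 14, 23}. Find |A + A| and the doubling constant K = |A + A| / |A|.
K = |A + A| / |A| = 30/8 = 15/4

Enumerate A + A = {a + b : a, b ∈ A}. With |A| = 8, there are |A|^2 = 64 ordered sum pairs; collecting distinct values, A + A = {-38, -37, -36, -30, -29, -28, -22, -21, -20, -17, -16, -13, -12, -9, -8, -5, -4, 3, 4, 5, 8, 12, 13, 16, 20, 25, 28, 29, 37, 46}, so |A + A| = 30. Thus K = 30/8 = 15/4. For comparison, the minimum possible |A + A| over all 8-element sets is 2·8 − 1 = 15 (so min K = 15/8), attained only by arithmetic progressions.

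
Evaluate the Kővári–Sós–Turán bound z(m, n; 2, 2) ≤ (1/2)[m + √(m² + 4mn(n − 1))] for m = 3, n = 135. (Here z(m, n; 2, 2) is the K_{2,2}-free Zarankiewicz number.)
z(3, 135; 2, 2) ≤ (1/2)[3 + √(3² + 4·3·135·134)] = (1/2)[3 + √217089] = 234.4641

Kővári–Sós–Turán: let r_1, ..., r_3 be the row sums and z = Σ r_i the total number of 1s. Each pair of columns can share at most one row with both entries 1 (else a 2×2 all-ones block appears), so Σ_i C(r_i, 2) ≤ C(135, 2) = 9045. By convexity Σ_i C(r_i, 2) ≥ 3·C(z/3, 2) = z(z − 3)/(2·3), giving z² − 3z − 3·135·134 ≤ 0 and hence z ≤ (1/2)[3 + √(9 + 4·54270)] = (1/2)[3 + √217089] ≈ (1/2)(3 + 465.9281) = 234.4641.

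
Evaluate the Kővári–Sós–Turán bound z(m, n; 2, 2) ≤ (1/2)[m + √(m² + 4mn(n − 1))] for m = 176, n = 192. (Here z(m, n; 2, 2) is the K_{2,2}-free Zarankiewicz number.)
z(176, 192; 2, 2) ≤ (1/2)[176 + √(176² + 4·176·192·191)] = (1/2)[176 + √25848064] = 2630.0496

Kővári–Sós–Turán: let r_1, ..., r_176 be the row sums and z = Σ r_i the total number of 1s. Each pair of columns can share at most one row with both entries 1 (else a 2×2 all-ones block appears), so Σ_i C(r_i, 2) ≤ C(192, 2) = 18336. By convexity Σ_i C(r_i, 2) ≥ 176·C(z/176, 2) = z(z − 176)/(2·176), giving z² − 176z − 176·192·191 ≤ 0 and hence z ≤ (1/2)[176 + √(30976 + 4·6454272)] = (1/2)[176 + √25848064] ≈ (1/2)(176 + 5084.0991) = 2630.0496.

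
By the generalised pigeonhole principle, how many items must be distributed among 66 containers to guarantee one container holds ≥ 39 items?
n = (39 − 1)·66 + 1 = 2509

By the generalised pigeonhole principle, to guarantee some box contains ≥ r objects we need more than (r − 1) · k objects total. Threshold: n = (r − 1) · k + 1. With r = 39 and k = 66: n = 38 · 66 + 1 = 2508 + 1 = 2509. For n = 2508 = 38 · 66, we can put exactly 38 objects in every box, avoiding 39 in any single one — so 2509 is tight.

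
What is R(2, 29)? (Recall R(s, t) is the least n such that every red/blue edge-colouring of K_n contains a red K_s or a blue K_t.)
R(2, 29) = 29

R(2, k) = k for all k ≥ 2: in a 2-colouring of K_k, either some edge is red (a red K_2) or all edges are blue (a blue K_k). And K_{28} coloured all-blue has no blue K_29, so R(2, 29) > 28. Hence R(2, 29) = 29.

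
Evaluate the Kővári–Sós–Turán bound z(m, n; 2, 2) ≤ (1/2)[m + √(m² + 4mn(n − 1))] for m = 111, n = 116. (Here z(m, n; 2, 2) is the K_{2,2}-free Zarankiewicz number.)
z(111, 116; 2, 2) ≤ (1/2)[111 + √(111² + 4·111·116·115)] = (1/2)[111 + √5935281] = 1273.6216

Kővári–Sós–Turán: let r_1, ..., r_111 be the row sums and z = Σ r_i the total number of 1s. Each pair of columns can share at most one row with both entries 1 (else a 2×2 all-ones block appears), so Σ_i C(r_i, 2) ≤ C(116, 2) = 6670. By convexity Σ_i C(r_i, 2) ≥ 111·C(z/111, 2) = z(z − 111)/(2·111), giving z² − 111z − 111·116·115 ≤ 0 and hence z ≤ (1/2)[111 + √(12321 + 4·1480740)] = (1/2)[111 + √5935281] ≈ (1/2)(111 + 2436.2432) = 1273.6216.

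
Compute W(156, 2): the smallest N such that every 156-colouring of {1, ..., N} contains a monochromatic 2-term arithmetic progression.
W(156, 2) = 156 + 1 = 157

A 2-term AP is any pair of integers, so a monochromatic 2-AP exists iff some colour is used at least twice. With 156 colours, the colouring i ↦ i on {1, ..., 156} uses each colour once, avoiding any monochromatic pair, so W(156, 2) > 156. For {1, ..., 157}, pigeonhole forces two integers of the same colour, which form a monochromatic 2-AP. Hence W(156, 2) = 157.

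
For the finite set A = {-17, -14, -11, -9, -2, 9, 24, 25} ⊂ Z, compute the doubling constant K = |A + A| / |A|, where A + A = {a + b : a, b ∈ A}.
K = |A + A| / |A| = 34/8 = 17/4

Enumerate A + A = {a + b : a, b ∈ A}. With |A| = 8, there are |A|^2 = 64 ordered sum pairs; collecting distinct values, A + A = {-34, -31, -28, -26, -25, -23, -22, -20, -19, -18, -16, -13, -11, -8, -5, -4, -2, 0, 7, 8, 10, 11, 13, 14, 15, 16, 18, 22, 23, 33, 34, 48, 49, 50}, so |A + A| = 34. Thus K = 34/8 = 17/4. For comparison, the minimum possible |A + A| over all 8-element sets is 2·8 − 1 = 15 (so min K = 15/8), attained only by arithmetic progressions.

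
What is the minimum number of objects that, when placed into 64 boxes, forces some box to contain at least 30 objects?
n = (30 − 1)·64 + 1 = 1857

By the generalised pigeonhole principle, to guarantee some box contains ≥ r objects we need more than (r − 1) · k objects total. Threshold: n = (r − 1) · k + 1. With r = 30 and k = 64: n = 29 · 64 + 1 = 1856 + 1 = 1857. For n = 1856 = 29 · 64, we can put exactly 29 objects in every box, avoiding 30 in any single one — so 1857 is tight.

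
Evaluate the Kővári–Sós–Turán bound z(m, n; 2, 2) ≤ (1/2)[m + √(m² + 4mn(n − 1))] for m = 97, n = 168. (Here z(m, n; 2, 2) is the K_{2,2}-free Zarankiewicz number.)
z(97, 168; 2, 2) ≤ (1/2)[97 + √(97² + 4·97·168·167)] = (1/2)[97 + √10895137] = 1698.8891

Kővári–Sós–Turán: let r_1, ..., r_97 be the row sums and z = Σ r_i the total number of 1s. Each pair of columns can share at most one row with both entries 1 (else a 2×2 all-ones block appears), so Σ_i C(r_i, 2) ≤ C(168, 2) = 14028. By convexity Σ_i C(r_i, 2) ≥ 97·C(z/97, 2) = z(z − 97)/(2·97), giving z² − 97z − 97·168·167 ≤ 0 and hence z ≤ (1/2)[97 + √(9409 + 4·2721432)] = (1/2)[97 + √10895137] ≈ (1/2)(97 + 3300.7782) = 1698.8891.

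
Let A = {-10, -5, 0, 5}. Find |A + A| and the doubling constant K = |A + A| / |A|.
K = |A + A| / |A| = 7/4

Enumerate A + A = {a + b : a, b ∈ A}. With |A| = 4, there are |A|^2 = 16 ordered sum pairs; collecting distinct values, A + A = {-20, -15, -10, -5, 0, 5, 10}, so |A + A| = 7. Thus K = 7/4. Here |A + A| = 2|A| − 1 = 7, the minimum possible — so K = 7/4 is minimal, which holds iff A is an arithmetic progression.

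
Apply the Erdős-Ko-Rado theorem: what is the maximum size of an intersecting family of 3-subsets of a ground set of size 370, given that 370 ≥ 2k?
max |F| = C(369, 2) = 67896

Erdős-Ko-Rado (1961): when n ≥ 2k, max |F| = C(n−1, k−1). The bound is attained by the star {A : i ∈ A} for any fixed i ∈ [n]. Here C(370−1, 3−1) = C(369, 2) = 67896.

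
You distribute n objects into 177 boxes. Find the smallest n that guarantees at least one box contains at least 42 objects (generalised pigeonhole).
n = (42 − 1)·177 + 1 = 7258

By the generalised pigeonhole principle, to guarantee some box contains ≥ r objects we need more than (r − 1) · k objects total. Threshold: n = (r − 1) · k + 1. With r = 42 and k = 177: n = 41 · 177 + 1 = 7257 + 1 = 7258. For n = 7257 = 41 · 177, we can put exactly 41 objects in every box, avoiding 42 in any single one — so 7258 is tight.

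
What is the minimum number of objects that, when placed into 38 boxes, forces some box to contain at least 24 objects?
n = (24 − 1)·38 + 1 = 875

By the generalised pigeonhole principle, to guarantee some box contains ≥ r objects we need more than (r − 1) · k objects total. Threshold: n = (r − 1) · k + 1. With r = 24 and k = 38: n = 23 · 38 + 1 = 874 + 1 = 875. For n = 874 = 23 · 38, we can put exactly 23 objects in every box, avoiding 24 in any single one — so 875 is tight.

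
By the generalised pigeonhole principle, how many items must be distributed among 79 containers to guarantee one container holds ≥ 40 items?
n = (40 − 1)·79 + 1 = 3082

By the generalised pigeonhole principle, to guarantee some box contains ≥ r objects we need more than (r − 1) · k objects total. Threshold: n = (r − 1) · k + 1. With r = 40 and k = 79: n = 39 · 79 + 1 = 3081 + 1 = 3082. For n = 3081 = 39 · 79, we can put exactly 39 objects in every box, avoiding 40 in any single one — so 3082 is tight.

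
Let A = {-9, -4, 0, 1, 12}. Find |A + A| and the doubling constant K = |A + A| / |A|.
K = |A + A| / |A| = 14/5

Enumerate A + A = {a + b : a, b ∈ A}. With |A| = 5, there are |A|^2 = 25 ordered sum pairs; collecting distinct values, A + A = {-18, -13, -9, -8, -4, -3, 0, 1, 2, 3, 8, 12, 13, 24}, so |A + A| = 14. Thus K = 14/5. For comparison, the minimum possible |A + A| over all 5-element sets is 2·5 − 1 = 9 (so min K = 9/5), attained only by arithmetic progressions.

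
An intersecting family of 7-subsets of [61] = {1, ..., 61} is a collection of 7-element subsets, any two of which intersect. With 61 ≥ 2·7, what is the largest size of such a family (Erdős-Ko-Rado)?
max |F| = C(60, 6) = 50063860

Erdős-Ko-Rado (1961): when n ≥ 2k, max |F| = C(n−1, k−1). The bound is attained by the star {A : i ∈ A} for any fixed i ∈ [n]. Here C(61−1, 7−1) = C(60, 6) = 50063860.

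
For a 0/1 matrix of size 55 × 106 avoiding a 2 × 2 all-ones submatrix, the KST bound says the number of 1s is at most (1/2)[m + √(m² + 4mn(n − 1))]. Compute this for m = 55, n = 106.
z(55, 106; 2, 2) ≤ (1/2)[55 + √(55² + 4·55·106·105)] = (1/2)[55 + √2451625] = 810.3833

Kővári–Sós–Turán: let r_1, ..., r_55 be the row sums and z = Σ r_i the total number of 1s. Each pair of columns can share at most one row with both entries 1 (else a 2×2 all-ones block appears), so Σ_i C(r_i, 2) ≤ C(106, 2) = 5565. By convexity Σ_i C(r_i, 2) ≥ 55·C(z/55, 2) = z(z − 55)/(2·55), giving z² − 55z − 55·106·105 ≤ 0 and hence z ≤ (1/2)[55 + √(3025 + 4·612150)] = (1/2)[55 + √2451625] ≈ (1/2)(55 + 1565.7666) = 810.3833.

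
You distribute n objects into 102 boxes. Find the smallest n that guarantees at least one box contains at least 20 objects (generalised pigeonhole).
n = (20 − 1)·102 + 1 = 1939

By the generalised pigeonhole principle, to guarantee some box contains ≥ r objects we need more than (r − 1) · k objects total. Threshold: n = (r − 1) · k + 1. With r = 20 and k = 102: n = 19 · 102 + 1 = 1938 + 1 = 1939. For n = 1938 = 19 · 102, we can put exactly 19 objects in every box, avoiding 20 in any single one — so 1939 is tight.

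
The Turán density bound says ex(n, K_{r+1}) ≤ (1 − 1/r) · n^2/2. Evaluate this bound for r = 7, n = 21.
Turán density bound = (6/7) · 21^2/2 = 189

Turán's theorem: ex(n, K_{r+1}) is achieved by the complete r-partite Turán graph T(n, r) with parts as balanced as possible, and is at most (1 − 1/r) · n^2/2. For r = 7, n = 21: the density bound is (6/7) · 441/2 = 189. Since 7 ∣ 21, the Turán graph T(21, 7) has parts of equal size 3, and its edge count e(T(21, 7)) = 189 attains the density bound exactly.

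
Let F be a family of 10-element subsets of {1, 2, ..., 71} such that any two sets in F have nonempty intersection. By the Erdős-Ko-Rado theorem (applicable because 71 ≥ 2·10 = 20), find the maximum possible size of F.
max |F| = C(70, 9) = 65033528560

The Erdős-Ko-Rado theorem states: for n ≥ 2k, an intersecting family of k-subsets of an n-element set has size at most C(n − 1, k − 1), with equality for 'star' families {A ⊆ [n] : |A| = k, i ∈ A} (fix an element i). For n = 71, k = 10: C(70, 9) = 65033528560.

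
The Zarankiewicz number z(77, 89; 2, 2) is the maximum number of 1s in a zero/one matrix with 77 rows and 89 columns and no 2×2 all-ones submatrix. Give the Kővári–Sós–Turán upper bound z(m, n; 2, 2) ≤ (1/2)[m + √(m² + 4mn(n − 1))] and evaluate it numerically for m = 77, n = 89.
z(77, 89; 2, 2) ≤ (1/2)[77 + √(77² + 4·77·89·88)] = (1/2)[77 + √2418185] = 816.0257

Kővári–Sós–Turán: let r_1, ..., r_77 be the row sums and z = Σ r_i the total number of 1s. Each pair of columns can share at most one row with both entries 1 (else a 2×2 all-ones block appears), so Σ_i C(r_i, 2) ≤ C(89, 2) = 3916. By convexity Σ_i C(r_i, 2) ≥ 77·C(z/77, 2) = z(z − 77)/(2·77), giving z² − 77z − 77·89·88 ≤ 0 and hence z ≤ (1/2)[77 + √(5929 + 4·603064)] = (1/2)[77 + √2418185] ≈ (1/2)(77 + 1555.0514) = 816.0257.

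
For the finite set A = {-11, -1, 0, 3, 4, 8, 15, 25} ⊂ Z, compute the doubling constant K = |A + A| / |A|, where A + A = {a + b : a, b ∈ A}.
K = |A + A| / |A| = 31/8

Enumerate A + A = {a + b : a, b ∈ A}. With |A| = 8, there are |A|^2 = 64 ordered sum pairs; collecting distinct values, A + A = {-22, -12, -11, -8, -7, -3, -2, -1, 0, 2, 3, 4, 6, 7, 8, 11, 12, 14, 15, 16, 18, 19, 23, 24, 25, 28, 29, 30, 33, 40, 50}, so |A + A| = 31. Thus K = 31/8. For comparison, the minimum possible |A + A| over all 8-element sets is 2·8 − 1 = 15 (so min K = 15/8), attained only by arithmetic progressions.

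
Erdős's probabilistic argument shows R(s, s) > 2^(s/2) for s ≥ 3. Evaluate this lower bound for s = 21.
2^(21/2) = 1448.1547; so R(21, 21) > 1448.1547

Colour each edge of K_n uniformly at random with red/blue. The expected number of monochromatic K_21 is C(n, 21) · 2 · 2^(−C(21,2)). If C(n, 21) · 2^(1 − C(21,2)) < 1, then with positive probability no monochromatic K_21 exists, so R(21, 21) > n. The standard estimate C(n, 21) ≤ n^21/21! shows this inequality holds whenever n ≤ 2^(21/2) (since 21! · 2^(C(21,2) − 1) > 2^(21^2/2) ≥ n^21). Hence R(21, 21) > 2^(21/2) = 1448.1547.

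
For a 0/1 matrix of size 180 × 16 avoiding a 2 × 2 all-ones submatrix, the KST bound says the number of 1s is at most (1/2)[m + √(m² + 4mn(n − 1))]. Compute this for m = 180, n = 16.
z(180, 16; 2, 2) ≤ (1/2)[180 + √(180² + 4·180·16·15)] = (1/2)[180 + √205200] = 316.495

Kővári–Sós–Turán: let r_1, ..., r_180 be the row sums and z = Σ r_i the total number of 1s. Each pair of columns can share at most one row with both entries 1 (else a 2×2 all-ones block appears), so Σ_i C(r_i, 2) ≤ C(16, 2) = 120. By convexity Σ_i C(r_i, 2) ≥ 180·C(z/180, 2) = z(z − 180)/(2·180), giving z² − 180z − 180·16·15 ≤ 0 and hence z ≤ (1/2)[180 + √(32400 + 4·43200)] = (1/2)[180 + √205200] ≈ (1/2)(180 + 452.9901) = 316.495.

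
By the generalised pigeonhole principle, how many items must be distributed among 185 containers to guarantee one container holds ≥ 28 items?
n = (28 − 1)·185 + 1 = 4996

By the generalised pigeonhole principle, to guarantee some box contains ≥ r objects we need more than (r − 1) · k objects total. Threshold: n = (r − 1) · k + 1. With r = 28 and k = 185: n = 27 · 185 + 1 = 4995 + 1 = 4996. For n = 4995 = 27 · 185, we can put exactly 27 objects in every box, avoiding 28 in any single one — so 4996 is tight.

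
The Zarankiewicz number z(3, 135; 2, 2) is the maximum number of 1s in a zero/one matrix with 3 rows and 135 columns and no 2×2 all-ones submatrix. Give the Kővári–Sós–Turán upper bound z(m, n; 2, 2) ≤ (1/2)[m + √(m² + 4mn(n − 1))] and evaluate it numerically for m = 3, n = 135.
z(3, 135; 2, 2) ≤ (1/2)[3 + √(3² + 4·3·135·134)] = (1/2)[3 + √217089] = 234.4641

Kővári–Sós–Turán: let r_1, ..., r_3 be the row sums and z = Σ r_i the total number of 1s. Each pair of columns can share at most one row with both entries 1 (else a 2×2 all-ones block appears), so Σ_i C(r_i, 2) ≤ C(135, 2) = 9045. By convexity Σ_i C(r_i, 2) ≥ 3·C(z/3, 2) = z(z − 3)/(2·3), giving z² − 3z − 3·135·134 ≤ 0 and hence z ≤ (1/2)[3 + √(9 + 4·54270)] = (1/2)[3 + √217089] ≈ (1/2)(3 + 465.9281) = 234.4641.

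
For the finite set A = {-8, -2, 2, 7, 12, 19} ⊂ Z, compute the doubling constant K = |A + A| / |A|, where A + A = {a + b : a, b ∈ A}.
K = |A + A| / |A| = 19/6

Enumerate A + A = {a + b : a, b ∈ A}. With |A| = 6, there are |A|^2 = 36 ordered sum pairs; collecting distinct values, A + A = {-16, -10, -6, -4, -1, 0, 4, 5, 9, 10, 11, 14, 17, 19, 21, 24, 26, 31, 38}, so |A + A| = 19. Thus K = 19/6. For comparison, the minimum possible |A + A| over all 6-element sets is 2·6 − 1 = 11 (so min K = 11/6), attained only by arithmetic progressions.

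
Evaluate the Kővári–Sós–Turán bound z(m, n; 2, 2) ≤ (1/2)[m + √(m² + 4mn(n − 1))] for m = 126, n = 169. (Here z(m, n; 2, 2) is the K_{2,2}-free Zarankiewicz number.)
z(126, 169; 2, 2) ≤ (1/2)[126 + √(126² + 4·126·169·168)] = (1/2)[126 + √14325444] = 1955.4484

Kővári–Sós–Turán: let r_1, ..., r_126 be the row sums and z = Σ r_i the total number of 1s. Each pair of columns can share at most one row with both entries 1 (else a 2×2 all-ones block appears), so Σ_i C(r_i, 2) ≤ C(169, 2) = 14196. By convexity Σ_i C(r_i, 2) ≥ 126·C(z/126, 2) = z(z − 126)/(2·126), giving z² − 126z − 126·169·168 ≤ 0 and hence z ≤ (1/2)[126 + √(15876 + 4·3577392)] = (1/2)[126 + √14325444] ≈ (1/2)(126 + 3784.8968) = 1955.4484.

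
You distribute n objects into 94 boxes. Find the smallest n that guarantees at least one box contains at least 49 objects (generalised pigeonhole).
n = (49 − 1)·94 + 1 = 4513

By the generalised pigeonhole principle, to guarantee some box contains ≥ r objects we need more than (r − 1) · k objects total. Threshold: n = (r − 1) · k + 1. With r = 49 and k = 94: n = 48 · 94 + 1 = 4512 + 1 = 4513. For n = 4512 = 48 · 94, we can put exactly 48 objects in every box, avoiding 49 in any single one — so 4513 is tight.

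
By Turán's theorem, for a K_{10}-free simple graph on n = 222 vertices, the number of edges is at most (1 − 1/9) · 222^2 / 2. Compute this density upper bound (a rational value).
Turán density bound = (8/9) · 222^2/2 = 21904

Turán's theorem: ex(n, K_{r+1}) is achieved by the complete r-partite Turán graph T(n, r) with parts as balanced as possible, and is at most (1 − 1/r) · n^2/2. For r = 9, n = 222: the density bound is (8/9) · 49284/2 = 21904. The integer-valued extremum is e(T(222, 9)) = 21903, which is strictly less than the density bound 21904 since 9 ∤ 222 (the parts of T(222, 9) cannot all be equal).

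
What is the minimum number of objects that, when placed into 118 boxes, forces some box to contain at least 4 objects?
n = (4 − 1)·118 + 1 = 355

By the generalised pigeonhole principle, to guarantee some box contains ≥ r objects we need more than (r − 1) · k objects total. Threshold: n = (r − 1) · k + 1. With r = 4 and k = 118: n = 3 · 118 + 1 = 354 + 1 = 355. For n = 354 = 3 · 118, we can put exactly 3 objects in every box, avoiding 4 in any single one — so 355 is tight.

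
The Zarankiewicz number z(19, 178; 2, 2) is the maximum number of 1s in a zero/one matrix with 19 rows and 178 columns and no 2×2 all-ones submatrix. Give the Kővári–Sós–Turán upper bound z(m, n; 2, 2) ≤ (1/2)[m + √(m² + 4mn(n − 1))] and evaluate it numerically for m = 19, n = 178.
z(19, 178; 2, 2) ≤ (1/2)[19 + √(19² + 4·19·178·177)] = (1/2)[19 + √2394817] = 783.2598

Kővári–Sós–Turán: let r_1, ..., r_19 be the row sums and z = Σ r_i the total number of 1s. Each pair of columns can share at most one row with both entries 1 (else a 2×2 all-ones block appears), so Σ_i C(r_i, 2) ≤ C(178, 2) = 15753. By convexity Σ_i C(r_i, 2) ≥ 19·C(z/19, 2) = z(z − 19)/(2·19), giving z² − 19z − 19·178·177 ≤ 0 and hence z ≤ (1/2)[19 + √(361 + 4·598614)] = (1/2)[19 + √2394817] ≈ (1/2)(19 + 1547.5196) = 783.2598.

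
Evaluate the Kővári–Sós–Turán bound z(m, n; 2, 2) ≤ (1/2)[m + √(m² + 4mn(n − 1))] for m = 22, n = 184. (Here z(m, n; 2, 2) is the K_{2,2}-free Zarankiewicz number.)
z(22, 184; 2, 2) ≤ (1/2)[22 + √(22² + 4·22·184·183)] = (1/2)[22 + √2963620] = 871.7584

Kővári–Sós–Turán: let r_1, ..., r_22 be the row sums and z = Σ r_i the total number of 1s. Each pair of columns can share at most one row with both entries 1 (else a 2×2 all-ones block appears), so Σ_i C(r_i, 2) ≤ C(184, 2) = 16836. By convexity Σ_i C(r_i, 2) ≥ 22·C(z/22, 2) = z(z − 22)/(2·22), giving z² − 22z − 22·184·183 ≤ 0 and hence z ≤ (1/2)[22 + √(484 + 4·740784)] = (1/2)[22 + √2963620] ≈ (1/2)(22 + 1721.5168) = 871.7584.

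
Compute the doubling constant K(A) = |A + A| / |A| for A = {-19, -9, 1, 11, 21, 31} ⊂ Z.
K = |A + A| / |A| = 11/6

Enumerate A + A = {a + b : a, b ∈ A}. With |A| = 6, there are |A|^2 = 36 ordered sum pairs; collecting distinct values, A + A = {-38, -28, -18, -8, 2, 12, 22, 32, 42, 52, 62}, so |A + A| = 11. Thus K = 11/6. Here |A + A| = 2|A| − 1 = 11, the minimum possible — so K = 11/6 is minimal, which holds iff A is an arithmetic progression.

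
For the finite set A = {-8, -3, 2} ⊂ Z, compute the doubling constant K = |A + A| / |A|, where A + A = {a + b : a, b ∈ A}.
K = |A + A| / |A| = 5/3

Enumerate A + A = {a + b : a, b ∈ A}. With |A| = 3, there are |A|^2 = 9 ordered sum pairs; collecting distinct values, A + A = {-16, -11, -6, -1, 4}, so |A + A| = 5. Thus K = 5/3. Here |A + A| = 2|A| − 1 = 5, the minimum possible — so K = 5/3 is minimal, which holds iff A is an arithmetic progression.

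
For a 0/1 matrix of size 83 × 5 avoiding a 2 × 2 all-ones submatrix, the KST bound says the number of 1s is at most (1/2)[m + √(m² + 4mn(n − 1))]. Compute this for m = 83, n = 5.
z(83, 5; 2, 2) ≤ (1/2)[83 + √(83² + 4·83·5·4)] = (1/2)[83 + √13529] = 99.6571

Kővári–Sós–Turán: let r_1, ..., r_83 be the row sums and z = Σ r_i the total number of 1s. Each pair of columns can share at most one row with both entries 1 (else a 2×2 all-ones block appears), so Σ_i C(r_i, 2) ≤ C(5, 2) = 10. By convexity Σ_i C(r_i, 2) ≥ 83·C(z/83, 2) = z(z − 83)/(2·83), giving z² − 83z − 83·5·4 ≤ 0 and hence z ≤ (1/2)[83 + √(6889 + 4·1660)] = (1/2)[83 + √13529] ≈ (1/2)(83 + 116.3142) = 99.6571.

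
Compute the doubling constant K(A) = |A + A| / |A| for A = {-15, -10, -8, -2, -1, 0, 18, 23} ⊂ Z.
K = |A + A| / |A| = 32/8 = 4

Enumerate A + A = {a + b : a, b ∈ A}. With |A| = 8, there are |A|^2 = 64 ordered sum pairs; collecting distinct values, A + A = {-30, -25, -23, -20, -18, -17, -16, -15, -12, -11, -10, -9, -8, -4, -3, -2, -1, 0, 3, 8, 10, 13, 15, 16, 17, 18, 21, 22, 23, 36, 41, 46}, so |A + A| = 32. Thus K = 32/8 = 4. For comparison, the minimum possible |A + A| over all 8-element sets is 2·8 − 1 = 15 (so min K = 15/8), attained only by arithmetic progressions.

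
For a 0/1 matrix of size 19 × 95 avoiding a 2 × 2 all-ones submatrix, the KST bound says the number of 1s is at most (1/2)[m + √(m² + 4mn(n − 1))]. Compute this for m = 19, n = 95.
z(19, 95; 2, 2) ≤ (1/2)[19 + √(19² + 4·19·95·94)] = (1/2)[19 + √679041] = 421.5197

Kővári–Sós–Turán: let r_1, ..., r_19 be the row sums and z = Σ r_i the total number of 1s. Each pair of columns can share at most one row with both entries 1 (else a 2×2 all-ones block appears), so Σ_i C(r_i, 2) ≤ C(95, 2) = 4465. By convexity Σ_i C(r_i, 2) ≥ 19·C(z/19, 2) = z(z − 19)/(2·19), giving z² − 19z − 19·95·94 ≤ 0 and hence z ≤ (1/2)[19 + √(361 + 4·169670)] = (1/2)[19 + √679041] ≈ (1/2)(19 + 824.0394) = 421.5197.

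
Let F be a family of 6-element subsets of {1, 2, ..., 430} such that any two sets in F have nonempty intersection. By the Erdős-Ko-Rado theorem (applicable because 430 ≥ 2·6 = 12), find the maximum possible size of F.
max |F| = C(429, 5) = 118289506335

Erdős-Ko-Rado (1961): when n ≥ 2k, max |F| = C(n−1, k−1). The bound is attained by the star {A : i ∈ A} for any fixed i ∈ [n]. Here C(430−1, 6−1) = C(429, 5) = 118289506335.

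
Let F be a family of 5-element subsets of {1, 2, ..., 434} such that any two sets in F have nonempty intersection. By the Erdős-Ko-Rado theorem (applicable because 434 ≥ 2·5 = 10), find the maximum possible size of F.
max |F| = C(433, 4) = 1444462020

The Erdős-Ko-Rado theorem states: for n ≥ 2k, an intersecting family of k-subsets of an n-element set has size at most C(n − 1, k − 1), with equality for 'star' families {A ⊆ [n] : |A| = k, i ∈ A} (fix an element i). For n = 434, k = 5: C(433, 4) = 1444462020.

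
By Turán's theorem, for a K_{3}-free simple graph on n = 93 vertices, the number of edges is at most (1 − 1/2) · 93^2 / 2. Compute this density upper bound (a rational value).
Turán density bound = (1/2) · 93^2/2 = 8649/4 ≈ 2162.25

Turán's theorem: ex(n, K_{r+1}) is achieved by the complete r-partite Turán graph T(n, r) with parts as balanced as possible, and is at most (1 − 1/r) · n^2/2. For r = 2, n = 93: the density bound is (1/2) · 8649/2 = 8649/4 ≈ 2162.25. The integer-valued extremum is e(T(93, 2)) = 2162, which is strictly less than the density bound 8649/4 since 2 ∤ 93 (the parts of T(93, 2) cannot all be equal).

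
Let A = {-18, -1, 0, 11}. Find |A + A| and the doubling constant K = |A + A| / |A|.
K = |A + A| / |A| = 10/4 = 5/2

Enumerate A + A = {a + b : a, b ∈ A}. With |A| = 4, there are |A|^2 = 16 ordered sum pairs; collecting distinct values, A + A = {-36, -19, -18, -7, -2, -1, 0, 10, 11, 22}, so |A + A| = 10. Thus K = 10/4 = 5/2. For comparison, the minimum possible |A + A| over all 4-element sets is 2·4 − 1 = 7 (so min K = 7/4), attained only by arithmetic progressions.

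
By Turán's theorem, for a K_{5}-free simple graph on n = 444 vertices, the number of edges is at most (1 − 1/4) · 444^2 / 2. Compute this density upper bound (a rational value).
Turán density bound = (3/4) · 444^2/2 = 73926

Turán's theorem: ex(n, K_{r+1}) is achieved by the complete r-partite Turán graph T(n, r) with parts as balanced as possible, and is at most (1 − 1/r) · n^2/2. For r = 4, n = 444: the density bound is (3/4) · 197136/2 = 73926. Since 4 ∣ 444, the Turán graph T(444, 4) has parts of equal size 111, and its edge count e(T(444, 4)) = 73926 attains the density bound exactly.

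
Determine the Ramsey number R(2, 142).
R(2, 142) = 142

R(2, k) = k for all k ≥ 2: in a 2-colouring of K_k, either some edge is red (a red K_2) or all edges are blue (a blue K_k). And K_{141} coloured all-blue has no blue K_142, so R(2, 142) > 141. Hence R(2, 142) = 142.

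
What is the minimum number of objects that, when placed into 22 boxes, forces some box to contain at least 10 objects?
n = (10 − 1)·22 + 1 = 199

By the generalised pigeonhole principle, to guarantee some box contains ≥ r objects we need more than (r − 1) · k objects total. Threshold: n = (r − 1) · k + 1. With r = 10 and k = 22: n = 9 · 22 + 1 = 198 + 1 = 199. For n = 198 = 9 · 22, we can put exactly 9 objects in every box, avoiding 10 in any single one — so 199 is tight.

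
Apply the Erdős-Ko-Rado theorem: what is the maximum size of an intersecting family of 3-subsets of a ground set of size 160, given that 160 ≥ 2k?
max |F| = C(159, 2) = 12561

Erdős-Ko-Rado (1961): when n ≥ 2k, max |F| = C(n−1, k−1). The bound is attained by the star {A : i ∈ A} for any fixed i ∈ [n]. Here C(160−1, 3−1) = C(159, 2) = 12561.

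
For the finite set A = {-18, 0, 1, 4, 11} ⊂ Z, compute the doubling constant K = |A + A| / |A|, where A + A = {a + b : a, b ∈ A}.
K = |A + A| / |A| = 15/5 = 3

Enumerate A + A = {a + b : a, b ∈ A}. With |A| = 5, there are |A|^2 = 25 ordered sum pairs; collecting distinct values, A + A = {-36, -18, -17, -14, -7, 0, 1, 2, 4, 5, 8, 11, 12, 15, 22}, so |A + A| = 15. Thus K = 15/5 = 3. For comparison, the minimum possible |A + A| over all 5-element sets is 2·5 − 1 = 9 (so min K = 9/5), attained only by arithmetic progressions.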